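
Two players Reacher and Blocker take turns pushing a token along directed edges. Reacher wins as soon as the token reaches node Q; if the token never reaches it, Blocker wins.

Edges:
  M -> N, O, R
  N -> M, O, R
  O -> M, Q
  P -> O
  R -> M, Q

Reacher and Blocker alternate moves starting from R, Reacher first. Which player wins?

Track states (vertex, player-to-move).
A0 = {(Q,Reacher), (Q,Blocker)}
A1: add {(O,Reacher), (R,Reacher)}.
(R,Reacher) ∈ A1 ⇒ Reacher forces the target.

Reacher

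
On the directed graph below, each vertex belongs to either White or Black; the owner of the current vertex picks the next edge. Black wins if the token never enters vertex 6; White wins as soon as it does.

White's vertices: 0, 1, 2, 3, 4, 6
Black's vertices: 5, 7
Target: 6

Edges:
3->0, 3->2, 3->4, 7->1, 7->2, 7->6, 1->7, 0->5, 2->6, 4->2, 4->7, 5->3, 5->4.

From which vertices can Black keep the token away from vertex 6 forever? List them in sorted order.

1, 7

A0 = {6}
A1: add {2} — 2 (White) has 2→6.
A2: add {3, 4} — 3 (White) has 3→2; 4 (White) has 4→2.
A3: add {5} — 5 (Black): all of {3, 4} already in.
A4: add {0} — 0 (White) has 0→5.
A5 = A4; e.g. 1 (White) has no edge into A4. Fixed point.
White's attractor = {0, 2, 3, 4, 5, 6}; Black avoids the target exactly from the complement.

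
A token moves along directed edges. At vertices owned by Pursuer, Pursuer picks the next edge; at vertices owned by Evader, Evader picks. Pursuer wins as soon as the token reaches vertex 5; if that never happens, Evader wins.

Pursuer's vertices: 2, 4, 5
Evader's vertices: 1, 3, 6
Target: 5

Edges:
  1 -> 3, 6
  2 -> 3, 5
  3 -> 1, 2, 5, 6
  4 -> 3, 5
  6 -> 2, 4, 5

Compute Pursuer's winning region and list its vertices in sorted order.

A0 = {5}
A1: add {2, 4} — 2 (Pursuer) has 2→5; 4 (Pursuer) has 4→5.
A2: add {6} — 6 (Evader): all of {2, 4, 5} already in.
A3 = A2; e.g. 1 (Evader) can still go to 3. Fixed point.
Pursuer's winning region = {2, 4, 5, 6}.

2, 4, 5, 6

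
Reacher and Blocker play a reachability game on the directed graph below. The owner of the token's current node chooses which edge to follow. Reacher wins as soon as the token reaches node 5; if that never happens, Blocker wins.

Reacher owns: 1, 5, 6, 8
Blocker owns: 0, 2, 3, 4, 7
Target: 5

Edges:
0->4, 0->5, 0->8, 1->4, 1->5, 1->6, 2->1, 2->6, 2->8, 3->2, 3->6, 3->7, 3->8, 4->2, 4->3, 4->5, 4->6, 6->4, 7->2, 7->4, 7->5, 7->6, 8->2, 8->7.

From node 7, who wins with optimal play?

A0 = {5}
A1: add {1} — 1 (Reacher) has 1→5.
A2 = A1; e.g. 0 (Blocker) can still go to 4. Fixed point.
7 never enters the attractor, so Blocker can avoid the target forever.

Blocker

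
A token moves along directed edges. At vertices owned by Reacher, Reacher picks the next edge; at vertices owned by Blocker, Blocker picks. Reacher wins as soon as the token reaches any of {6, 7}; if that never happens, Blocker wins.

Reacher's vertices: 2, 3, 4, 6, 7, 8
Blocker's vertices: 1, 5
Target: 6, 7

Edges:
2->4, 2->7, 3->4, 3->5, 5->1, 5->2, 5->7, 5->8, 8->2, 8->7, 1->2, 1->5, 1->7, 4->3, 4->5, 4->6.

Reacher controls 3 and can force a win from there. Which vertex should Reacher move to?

A0 = {6, 7}
A1: add {2, 4, 8} — 2 (Reacher) has 2→7; 4 (Reacher) has 4→6; 8 (Reacher) has 8→7.
A2: add {3} — 3 (Reacher) has 3→4.
A3 = A2; e.g. 1 (Blocker) can still go to 5. Fixed point.
From 3, successor 4 is in the attractor (rank 1); the other successor 5 is not.

4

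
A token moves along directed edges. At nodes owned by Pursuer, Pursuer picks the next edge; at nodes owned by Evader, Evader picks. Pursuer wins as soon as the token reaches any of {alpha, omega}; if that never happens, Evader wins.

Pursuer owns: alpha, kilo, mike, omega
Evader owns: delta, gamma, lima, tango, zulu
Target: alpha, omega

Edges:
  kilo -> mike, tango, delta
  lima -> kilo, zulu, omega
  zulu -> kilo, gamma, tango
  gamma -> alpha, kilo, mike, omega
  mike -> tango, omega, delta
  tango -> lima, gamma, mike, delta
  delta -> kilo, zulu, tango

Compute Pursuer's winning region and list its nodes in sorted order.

alpha, gamma, kilo, mike, omega

A0 = {alpha, omega}
A1: add {mike} — mike (Pursuer) has mike→omega.
A2: add {kilo} — kilo (Pursuer) has kilo→mike.
A3: add {gamma} — gamma (Evader): all of {alpha, kilo, mike, omega} already in.
A4 = A3; e.g. lima (Evader) can still go to zulu. Fixed point.
Pursuer's winning region = {alpha, gamma, kilo, mike, omega}.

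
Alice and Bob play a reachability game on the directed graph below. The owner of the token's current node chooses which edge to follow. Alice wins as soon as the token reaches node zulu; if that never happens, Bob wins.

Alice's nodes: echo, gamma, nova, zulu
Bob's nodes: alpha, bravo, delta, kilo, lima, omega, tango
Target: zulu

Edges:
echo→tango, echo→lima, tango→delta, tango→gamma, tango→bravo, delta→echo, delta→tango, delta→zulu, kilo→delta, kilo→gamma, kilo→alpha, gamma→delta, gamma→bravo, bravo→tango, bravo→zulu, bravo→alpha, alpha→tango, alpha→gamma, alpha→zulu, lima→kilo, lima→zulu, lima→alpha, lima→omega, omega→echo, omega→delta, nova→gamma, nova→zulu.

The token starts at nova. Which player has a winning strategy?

A0 = {zulu}
A1: add {nova} — nova (Alice) has nova→zulu.
A2 = A1; e.g. echo (Alice) has no edge into A1. Fixed point.
nova ∈ A1, so Alice can force the target.

Alice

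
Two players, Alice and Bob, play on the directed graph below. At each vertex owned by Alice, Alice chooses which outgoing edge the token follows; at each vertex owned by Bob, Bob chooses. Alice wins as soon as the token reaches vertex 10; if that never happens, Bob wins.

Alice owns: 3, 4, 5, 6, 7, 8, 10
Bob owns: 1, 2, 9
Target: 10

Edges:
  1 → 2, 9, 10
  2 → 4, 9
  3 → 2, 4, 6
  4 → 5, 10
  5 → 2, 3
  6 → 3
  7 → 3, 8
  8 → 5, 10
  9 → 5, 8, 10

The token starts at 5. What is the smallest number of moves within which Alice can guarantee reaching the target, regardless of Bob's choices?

A0 = {10}
A1: add {4, 8} — 4 (Alice) has 4→10; 8 (Alice) has 8→10.
A2: add {3, 7} — 3 (Alice) has 3→4; 7 (Alice) has 7→8.
A3: add {5, 6} — 5 (Alice) has 5→3; 6 (Alice) has 6→3.
5 enters the attractor at level 3, so Alice can force the target in 3 moves from there.

3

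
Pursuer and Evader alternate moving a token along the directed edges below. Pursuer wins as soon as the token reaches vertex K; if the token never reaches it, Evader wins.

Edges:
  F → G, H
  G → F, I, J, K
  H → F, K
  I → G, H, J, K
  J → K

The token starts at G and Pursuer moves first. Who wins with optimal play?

Track states (vertex, player-to-move).
A0 = {(K,Pursuer), (K,Evader)}
A1: add {(G,Pursuer), (H,Pursuer), (I,Pursuer), (J,Pursuer), (J,Evader)}.
(G,Pursuer) ∈ A1 ⇒ Pursuer forces the target.

Pursuer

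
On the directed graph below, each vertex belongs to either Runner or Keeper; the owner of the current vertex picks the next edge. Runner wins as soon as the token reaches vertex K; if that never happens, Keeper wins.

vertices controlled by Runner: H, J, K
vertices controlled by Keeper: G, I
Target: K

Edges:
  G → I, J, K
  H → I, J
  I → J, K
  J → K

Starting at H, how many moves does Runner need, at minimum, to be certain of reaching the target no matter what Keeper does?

A0 = {K}
A1: add {J} — J (Runner) has J→K.
A2: add {H, I} — H (Runner) has H→J; I (Keeper): all of {J, K} already in.
H enters the attractor at level 2, so Runner can force the target in 2 moves from there.

2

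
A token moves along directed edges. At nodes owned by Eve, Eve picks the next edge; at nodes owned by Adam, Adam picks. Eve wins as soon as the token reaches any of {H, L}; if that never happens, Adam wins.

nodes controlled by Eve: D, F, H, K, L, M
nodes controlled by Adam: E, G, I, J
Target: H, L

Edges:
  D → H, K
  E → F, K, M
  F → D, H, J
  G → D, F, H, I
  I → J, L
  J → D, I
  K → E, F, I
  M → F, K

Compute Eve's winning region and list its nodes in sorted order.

A0 = {H, L}
A1: add {D, F} — D (Eve) has D→H; F (Eve) has F→H.
A2: add {K, M} — K (Eve) has K→F; M (Eve) has M→F.
A3: add {E} — E (Adam): all of {F, K, M} already in.
A4 = A3; e.g. G (Adam) can still go to I. Fixed point.
Eve's winning region = {D, E, F, H, K, L, M}.

D, E, F, H, K, L, M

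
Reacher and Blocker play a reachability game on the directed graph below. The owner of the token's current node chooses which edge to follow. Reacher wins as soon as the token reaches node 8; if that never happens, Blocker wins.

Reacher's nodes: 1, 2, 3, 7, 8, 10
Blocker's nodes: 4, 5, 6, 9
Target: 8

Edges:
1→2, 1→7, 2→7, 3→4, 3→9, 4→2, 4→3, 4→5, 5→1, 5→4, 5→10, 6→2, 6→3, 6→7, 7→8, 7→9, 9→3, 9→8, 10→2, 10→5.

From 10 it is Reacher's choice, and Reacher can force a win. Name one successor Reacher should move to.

A0 = {8}
A1: add {7} — 7 (Reacher) has 7→8.
A2: add {1, 2} — 1 (Reacher) has 1→7; 2 (Reacher) has 2→7.
A3: add {10} — 10 (Reacher) has 10→2.
A4 = A3; e.g. 3 (Reacher) has no edge into A3. Fixed point.
From 10, successor 2 is in the attractor (rank 2); the other successor 5 is not.

2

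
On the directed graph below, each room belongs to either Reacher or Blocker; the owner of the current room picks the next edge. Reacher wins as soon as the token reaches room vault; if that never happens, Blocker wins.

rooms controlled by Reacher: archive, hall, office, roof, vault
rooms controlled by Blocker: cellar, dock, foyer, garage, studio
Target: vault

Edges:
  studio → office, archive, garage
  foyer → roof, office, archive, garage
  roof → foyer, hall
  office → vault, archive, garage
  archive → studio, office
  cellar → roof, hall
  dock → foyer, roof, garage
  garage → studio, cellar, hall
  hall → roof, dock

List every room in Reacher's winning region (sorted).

archive, office, vault

A0 = {vault}
A1: add {office} — office (Reacher) has office→vault.
A2: add {archive} — archive (Reacher) has archive→office.
A3 = A2; e.g. studio (Blocker) can still go to garage. Fixed point.
Reacher's winning region = {archive, office, vault}.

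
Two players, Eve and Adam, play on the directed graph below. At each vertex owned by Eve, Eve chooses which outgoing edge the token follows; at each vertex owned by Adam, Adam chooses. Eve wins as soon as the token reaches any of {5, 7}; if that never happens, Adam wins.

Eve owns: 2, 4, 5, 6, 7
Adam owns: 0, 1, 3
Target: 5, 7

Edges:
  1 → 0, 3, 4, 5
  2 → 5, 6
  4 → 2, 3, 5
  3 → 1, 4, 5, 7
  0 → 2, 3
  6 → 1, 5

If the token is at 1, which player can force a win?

A0 = {5, 7}
A1: add {2, 4, 6} — 2 (Eve) has 2→5; 4 (Eve) has 4→5; 6 (Eve) has 6→5.
A2 = A1; e.g. 0 (Adam) can still go to 3. Fixed point.
1 never enters the attractor, so Adam can avoid the target forever.

Adam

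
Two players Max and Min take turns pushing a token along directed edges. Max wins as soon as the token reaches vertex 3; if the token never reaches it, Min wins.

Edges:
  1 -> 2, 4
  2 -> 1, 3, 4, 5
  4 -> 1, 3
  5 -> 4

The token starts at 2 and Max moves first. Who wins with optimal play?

Max

Track states (vertex, player-to-move).
A0 = {(3,Max), (3,Min)}
A1: add {(2,Max), (4,Max)}.
(2,Max) ∈ A1 ⇒ Max forces the target.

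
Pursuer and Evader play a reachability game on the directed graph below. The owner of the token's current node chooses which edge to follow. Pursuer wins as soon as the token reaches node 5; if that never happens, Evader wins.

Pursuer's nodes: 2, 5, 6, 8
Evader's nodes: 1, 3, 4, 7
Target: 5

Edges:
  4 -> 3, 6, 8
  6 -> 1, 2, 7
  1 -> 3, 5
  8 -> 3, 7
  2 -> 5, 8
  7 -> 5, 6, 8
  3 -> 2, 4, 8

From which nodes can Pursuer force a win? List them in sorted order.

A0 = {5}
A1: add {2} — 2 (Pursuer) has 2→5.
A2: add {6} — 6 (Pursuer) has 6→2.
A3 = A2; e.g. 1 (Evader) can still go to 3. Fixed point.
Pursuer's winning region = {2, 5, 6}.

2, 5, 6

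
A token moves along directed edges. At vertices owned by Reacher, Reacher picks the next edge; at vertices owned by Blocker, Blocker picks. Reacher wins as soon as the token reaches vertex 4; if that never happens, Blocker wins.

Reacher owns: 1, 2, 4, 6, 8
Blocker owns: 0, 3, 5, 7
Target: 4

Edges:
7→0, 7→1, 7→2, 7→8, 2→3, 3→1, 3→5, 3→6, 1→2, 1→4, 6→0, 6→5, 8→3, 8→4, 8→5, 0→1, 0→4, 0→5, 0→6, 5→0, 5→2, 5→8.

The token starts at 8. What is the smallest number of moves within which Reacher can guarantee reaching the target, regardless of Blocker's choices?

A0 = {4}
A1: add {1, 8} — 1 (Reacher) has 1→4; 8 (Reacher) has 8→4.
A2 = A1; e.g. 0 (Blocker) can still go to 5. Fixed point.
8 enters the attractor at level 1, so Reacher can force the target in 1 move from there.

1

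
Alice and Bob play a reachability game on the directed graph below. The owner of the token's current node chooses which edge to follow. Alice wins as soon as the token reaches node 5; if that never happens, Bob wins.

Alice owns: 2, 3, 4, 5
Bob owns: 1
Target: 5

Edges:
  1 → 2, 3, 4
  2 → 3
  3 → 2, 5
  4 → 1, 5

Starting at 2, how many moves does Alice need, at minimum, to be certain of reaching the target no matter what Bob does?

2

A0 = {5}
A1: add {3, 4} — 3 (Alice) has 3→5; 4 (Alice) has 4→5.
A2: add {2} — 2 (Alice) has 2→3.
2 enters the attractor at level 2, so Alice can force the target in 2 moves from there.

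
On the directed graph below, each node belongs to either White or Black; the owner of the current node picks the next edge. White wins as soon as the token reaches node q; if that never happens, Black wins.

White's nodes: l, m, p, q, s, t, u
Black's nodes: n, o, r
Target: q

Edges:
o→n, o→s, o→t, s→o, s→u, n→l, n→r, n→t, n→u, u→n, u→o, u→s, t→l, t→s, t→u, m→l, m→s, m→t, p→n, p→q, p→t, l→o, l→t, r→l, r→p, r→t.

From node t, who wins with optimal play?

Black

A0 = {q}
A1: add {p} — p (White) has p→q.
A2 = A1; e.g. l (White) has no edge into A1. Fixed point.
t never enters the attractor, so Black can avoid the target forever.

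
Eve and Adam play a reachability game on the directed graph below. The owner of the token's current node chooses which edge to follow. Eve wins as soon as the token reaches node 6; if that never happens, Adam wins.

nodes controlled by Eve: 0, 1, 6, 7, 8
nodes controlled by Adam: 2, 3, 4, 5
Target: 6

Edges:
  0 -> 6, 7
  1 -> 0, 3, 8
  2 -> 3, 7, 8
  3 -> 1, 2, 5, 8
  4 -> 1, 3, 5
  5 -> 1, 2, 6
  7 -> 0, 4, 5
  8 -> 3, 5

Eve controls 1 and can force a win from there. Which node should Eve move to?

0

A0 = {6}
A1: add {0} — 0 (Eve) has 0→6.
A2: add {1, 7} — 1 (Eve) has 1→0; 7 (Eve) has 7→0.
A3 = A2; e.g. 2 (Adam) can still go to 3. Fixed point.
From 1, successor 0 is in the attractor (rank 1); the other successors 3, 8 are not.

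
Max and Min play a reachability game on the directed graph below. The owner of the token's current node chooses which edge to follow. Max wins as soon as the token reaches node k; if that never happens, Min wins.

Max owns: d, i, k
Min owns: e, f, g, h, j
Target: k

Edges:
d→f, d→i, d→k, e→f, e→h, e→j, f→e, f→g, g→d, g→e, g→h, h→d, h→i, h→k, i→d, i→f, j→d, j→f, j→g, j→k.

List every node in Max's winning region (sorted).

d, h, i, k

A0 = {k}
A1: add {d} — d (Max) has d→k.
A2: add {i} — i (Max) has i→d.
A3: add {h} — h (Min): all of {d, i, k} already in.
A4 = A3; e.g. e (Min) can still go to f. Fixed point.
Max's winning region = {d, h, i, k}.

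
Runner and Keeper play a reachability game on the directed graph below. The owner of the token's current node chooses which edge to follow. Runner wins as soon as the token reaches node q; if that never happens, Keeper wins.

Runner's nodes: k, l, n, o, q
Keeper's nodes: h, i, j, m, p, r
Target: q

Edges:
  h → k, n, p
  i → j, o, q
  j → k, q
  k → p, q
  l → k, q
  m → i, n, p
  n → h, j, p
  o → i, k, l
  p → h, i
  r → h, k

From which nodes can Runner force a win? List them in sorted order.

A0 = {q}
A1: add {k, l} — k (Runner) has k→q; l (Runner) has l→q.
A2: add {j, o} — j (Keeper): all of {k, q} already in; o (Runner) has o→k.
A3: add {i, n} — i (Keeper): all of {j, o, q} already in; n (Runner) has n→j.
A4 = A3; e.g. h (Keeper) can still go to p. Fixed point.
Runner's winning region = {i, j, k, l, n, o, q}.

i, j, k, l, n, o, q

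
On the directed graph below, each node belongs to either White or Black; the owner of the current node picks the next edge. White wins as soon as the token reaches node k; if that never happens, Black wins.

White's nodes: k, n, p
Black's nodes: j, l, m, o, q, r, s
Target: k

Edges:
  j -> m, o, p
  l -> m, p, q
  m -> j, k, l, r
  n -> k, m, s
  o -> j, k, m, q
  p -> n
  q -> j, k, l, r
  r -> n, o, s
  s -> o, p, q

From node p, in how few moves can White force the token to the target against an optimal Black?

A0 = {k}
A1: add {n} — n (White) has n→k.
A2: add {p} — p (White) has p→n.
A3 = A2; e.g. j (Black) can still go to m. Fixed point.
p enters the attractor at level 2, so White can force the target in 2 moves from there.

2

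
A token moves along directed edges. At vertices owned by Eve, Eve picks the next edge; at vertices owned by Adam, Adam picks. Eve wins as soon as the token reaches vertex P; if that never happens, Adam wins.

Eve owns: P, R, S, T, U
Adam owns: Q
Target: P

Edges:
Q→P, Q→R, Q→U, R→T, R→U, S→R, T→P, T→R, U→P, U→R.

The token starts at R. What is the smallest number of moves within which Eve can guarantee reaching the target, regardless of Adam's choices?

A0 = {P}
A1: add {T, U} — T (Eve) has T→P; U (Eve) has U→P.
A2: add {R} — R (Eve) has R→T.
R enters the attractor at level 2, so Eve can force the target in 2 moves from there.

2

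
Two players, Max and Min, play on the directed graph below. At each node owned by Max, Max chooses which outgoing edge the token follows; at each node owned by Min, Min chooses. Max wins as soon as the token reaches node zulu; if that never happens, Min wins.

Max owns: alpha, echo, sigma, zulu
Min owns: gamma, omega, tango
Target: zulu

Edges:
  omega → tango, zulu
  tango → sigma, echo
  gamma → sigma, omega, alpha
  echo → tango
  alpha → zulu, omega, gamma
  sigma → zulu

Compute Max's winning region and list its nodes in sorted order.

A0 = {zulu}
A1: add {alpha, sigma} — sigma (Max) has sigma→zulu; alpha (Max) has alpha→zulu.
A2 = A1; e.g. tango (Min) can still go to echo. Fixed point.
Max's winning region = {alpha, sigma, zulu}.

alpha, sigma, zulu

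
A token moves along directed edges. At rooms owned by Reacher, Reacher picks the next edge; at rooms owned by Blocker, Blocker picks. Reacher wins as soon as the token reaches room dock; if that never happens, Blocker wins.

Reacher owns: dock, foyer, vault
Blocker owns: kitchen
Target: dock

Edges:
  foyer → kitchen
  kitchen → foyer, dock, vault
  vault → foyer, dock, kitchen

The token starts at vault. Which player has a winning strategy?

Reacher

A0 = {dock}
A1: add {vault} — vault (Reacher) has vault→dock.
A2 = A1; e.g. foyer (Reacher) has no edge into A1. Fixed point.
vault ∈ A1, so Reacher can force the target.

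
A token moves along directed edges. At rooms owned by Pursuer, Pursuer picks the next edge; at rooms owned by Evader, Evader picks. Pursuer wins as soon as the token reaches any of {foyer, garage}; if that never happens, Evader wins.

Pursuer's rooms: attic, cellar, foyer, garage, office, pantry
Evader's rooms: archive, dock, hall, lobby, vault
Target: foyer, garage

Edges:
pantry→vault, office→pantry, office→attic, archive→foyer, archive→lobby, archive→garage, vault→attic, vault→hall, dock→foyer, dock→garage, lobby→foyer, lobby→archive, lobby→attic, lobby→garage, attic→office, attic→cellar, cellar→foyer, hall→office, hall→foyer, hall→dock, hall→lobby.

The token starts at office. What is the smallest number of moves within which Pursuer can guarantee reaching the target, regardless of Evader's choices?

A0 = {foyer, garage}
A1: add {cellar, dock} — dock (Evader): all of {foyer, garage} already in; cellar (Pursuer) has cellar→foyer.
A2: add {attic} — attic (Pursuer) has attic→cellar.
A3: add {office} — office (Pursuer) has office→attic.
A4 = A3; e.g. pantry (Pursuer) has no edge into A3. Fixed point.
office enters the attractor at level 3, so Pursuer can force the target in 3 moves from there.

3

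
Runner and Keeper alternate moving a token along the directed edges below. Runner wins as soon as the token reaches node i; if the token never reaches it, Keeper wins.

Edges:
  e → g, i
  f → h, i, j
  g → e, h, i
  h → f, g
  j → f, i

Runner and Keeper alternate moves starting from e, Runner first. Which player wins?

Track states (vertex, player-to-move).
A0 = {(i,Runner), (i,Keeper)}
A1: add {(e,Runner), (f,Runner), (g,Runner), (j,Runner)}.
(e,Runner) ∈ A1 ⇒ Runner forces the target.

Runner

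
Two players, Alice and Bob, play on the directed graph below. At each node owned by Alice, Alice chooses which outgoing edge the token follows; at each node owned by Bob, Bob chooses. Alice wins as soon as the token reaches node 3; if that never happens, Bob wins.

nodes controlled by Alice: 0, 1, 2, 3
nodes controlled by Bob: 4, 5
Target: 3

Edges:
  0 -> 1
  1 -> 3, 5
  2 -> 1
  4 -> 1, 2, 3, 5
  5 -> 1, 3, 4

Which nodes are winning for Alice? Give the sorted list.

0, 1, 2, 3

A0 = {3}
A1: add {1} — 1 (Alice) has 1→3.
A2: add {0, 2} — 0 (Alice) has 0→1; 2 (Alice) has 2→1.
A3 = A2; e.g. 4 (Bob) can still go to 5. Fixed point.
Alice's winning region = {0, 1, 2, 3}.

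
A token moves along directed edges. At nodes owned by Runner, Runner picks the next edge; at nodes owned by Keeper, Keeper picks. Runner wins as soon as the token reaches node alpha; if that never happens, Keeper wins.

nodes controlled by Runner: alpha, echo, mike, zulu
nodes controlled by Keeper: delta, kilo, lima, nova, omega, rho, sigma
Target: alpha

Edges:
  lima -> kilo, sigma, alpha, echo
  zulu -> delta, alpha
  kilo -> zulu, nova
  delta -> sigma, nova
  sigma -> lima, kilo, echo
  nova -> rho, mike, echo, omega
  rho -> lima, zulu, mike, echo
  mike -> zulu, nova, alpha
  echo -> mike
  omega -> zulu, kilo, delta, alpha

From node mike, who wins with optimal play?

Runner

A0 = {alpha}
A1: add {mike, zulu} — zulu (Runner) has zulu→alpha; mike (Runner) has mike→alpha.
mike ∈ A1, so Runner can force the target.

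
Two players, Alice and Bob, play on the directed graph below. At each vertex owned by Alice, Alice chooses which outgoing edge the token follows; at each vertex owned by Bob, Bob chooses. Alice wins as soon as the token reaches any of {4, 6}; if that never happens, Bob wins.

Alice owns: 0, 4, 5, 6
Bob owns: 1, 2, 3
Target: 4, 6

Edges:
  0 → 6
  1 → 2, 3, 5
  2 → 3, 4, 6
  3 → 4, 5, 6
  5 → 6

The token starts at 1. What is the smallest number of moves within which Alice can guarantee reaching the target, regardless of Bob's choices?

A0 = {4, 6}
A1: add {0, 5} — 0 (Alice) has 0→6; 5 (Alice) has 5→6.
A2: add {3} — 3 (Bob): all of {4, 5, 6} already in.
A3: add {2} — 2 (Bob): all of {3, 4, 6} already in.
A4: add {1} — 1 (Bob): all of {2, 3, 5} already in.
A4 = all vertices. Fixed point.
1 enters the attractor at level 4, so Alice can force the target in 4 moves from there.

4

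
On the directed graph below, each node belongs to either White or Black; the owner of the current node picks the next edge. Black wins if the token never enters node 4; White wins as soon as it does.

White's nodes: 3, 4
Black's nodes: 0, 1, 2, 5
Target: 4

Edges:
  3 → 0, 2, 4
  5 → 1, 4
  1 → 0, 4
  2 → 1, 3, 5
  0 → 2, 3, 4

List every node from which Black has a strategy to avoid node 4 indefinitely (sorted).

0, 1, 2, 5

A0 = {4}
A1: add {3} — 3 (White) has 3→4.
A2 = A1; e.g. 0 (Black) can still go to 2. Fixed point.
White's attractor = {3, 4}; Black avoids the target exactly from the complement.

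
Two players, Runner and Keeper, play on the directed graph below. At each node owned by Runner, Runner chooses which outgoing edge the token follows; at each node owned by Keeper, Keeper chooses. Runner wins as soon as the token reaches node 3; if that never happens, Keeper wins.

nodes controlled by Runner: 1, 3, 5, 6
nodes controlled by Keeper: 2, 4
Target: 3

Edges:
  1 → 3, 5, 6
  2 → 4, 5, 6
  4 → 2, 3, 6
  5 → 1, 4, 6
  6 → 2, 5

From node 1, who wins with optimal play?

Runner

A0 = {3}
A1: add {1} — 1 (Runner) has 1→3.
1 ∈ A1, so Runner can force the target.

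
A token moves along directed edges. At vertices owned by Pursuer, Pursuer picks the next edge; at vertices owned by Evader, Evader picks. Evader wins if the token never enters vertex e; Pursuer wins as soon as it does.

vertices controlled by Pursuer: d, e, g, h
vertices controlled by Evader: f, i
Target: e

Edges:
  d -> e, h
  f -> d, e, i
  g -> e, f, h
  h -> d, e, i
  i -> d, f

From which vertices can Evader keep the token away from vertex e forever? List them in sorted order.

A0 = {e}
A1: add {d, g, h} — d (Pursuer) has d→e; g (Pursuer) has g→e; h (Pursuer) has h→e.
A2 = A1; e.g. f (Evader) can still go to i. Fixed point.
Pursuer's attractor = {d, e, g, h}; Evader avoids the target exactly from the complement.

f, i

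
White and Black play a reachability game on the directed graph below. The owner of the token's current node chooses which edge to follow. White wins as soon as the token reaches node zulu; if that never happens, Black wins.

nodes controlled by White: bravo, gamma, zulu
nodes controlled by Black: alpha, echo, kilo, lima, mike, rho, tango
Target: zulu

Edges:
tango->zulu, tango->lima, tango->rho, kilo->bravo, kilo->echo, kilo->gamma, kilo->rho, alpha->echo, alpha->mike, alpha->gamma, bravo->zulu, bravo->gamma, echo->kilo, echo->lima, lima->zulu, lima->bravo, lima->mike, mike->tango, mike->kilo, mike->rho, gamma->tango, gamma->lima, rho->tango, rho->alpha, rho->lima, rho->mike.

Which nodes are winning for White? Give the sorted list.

A0 = {zulu}
A1: add {bravo} — bravo (White) has bravo→zulu.
A2 = A1; e.g. tango (Black) can still go to lima. Fixed point.
White's winning region = {bravo, zulu}.

bravo, zulu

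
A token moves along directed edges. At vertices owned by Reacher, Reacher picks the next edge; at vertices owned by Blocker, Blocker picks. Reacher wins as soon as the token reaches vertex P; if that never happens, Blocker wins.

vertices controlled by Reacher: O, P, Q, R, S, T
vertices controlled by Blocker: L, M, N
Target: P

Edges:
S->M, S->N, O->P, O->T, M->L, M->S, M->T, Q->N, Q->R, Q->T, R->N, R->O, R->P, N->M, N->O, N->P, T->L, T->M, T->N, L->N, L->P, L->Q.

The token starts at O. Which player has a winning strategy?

A0 = {P}
A1: add {O, R} — O (Reacher) has O→P; R (Reacher) has R→P.
O ∈ A1, so Reacher can force the target.

Reacher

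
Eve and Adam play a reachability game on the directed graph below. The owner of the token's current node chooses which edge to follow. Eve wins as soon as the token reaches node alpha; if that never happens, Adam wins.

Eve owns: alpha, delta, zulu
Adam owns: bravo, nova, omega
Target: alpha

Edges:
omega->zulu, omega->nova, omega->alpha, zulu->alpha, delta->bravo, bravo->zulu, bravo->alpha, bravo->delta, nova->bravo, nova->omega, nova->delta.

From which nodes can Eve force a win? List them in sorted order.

alpha, zulu

A0 = {alpha}
A1: add {zulu} — zulu (Eve) has zulu→alpha.
A2 = A1; e.g. bravo (Adam) can still go to delta. Fixed point.
Eve's winning region = {alpha, zulu}.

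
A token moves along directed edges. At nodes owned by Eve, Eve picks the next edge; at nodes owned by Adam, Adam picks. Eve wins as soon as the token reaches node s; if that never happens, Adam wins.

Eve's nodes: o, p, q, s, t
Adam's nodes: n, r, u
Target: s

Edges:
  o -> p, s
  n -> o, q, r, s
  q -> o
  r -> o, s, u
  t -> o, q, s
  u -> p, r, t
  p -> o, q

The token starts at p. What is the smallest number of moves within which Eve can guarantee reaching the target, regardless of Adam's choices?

A0 = {s}
A1: add {o, t} — o (Eve) has o→s; t (Eve) has t→s.
A2: add {p, q} — p (Eve) has p→o; q (Eve) has q→o.
A3 = A2; e.g. n (Adam) can still go to r. Fixed point.
p enters the attractor at level 2, so Eve can force the target in 2 moves from there.

2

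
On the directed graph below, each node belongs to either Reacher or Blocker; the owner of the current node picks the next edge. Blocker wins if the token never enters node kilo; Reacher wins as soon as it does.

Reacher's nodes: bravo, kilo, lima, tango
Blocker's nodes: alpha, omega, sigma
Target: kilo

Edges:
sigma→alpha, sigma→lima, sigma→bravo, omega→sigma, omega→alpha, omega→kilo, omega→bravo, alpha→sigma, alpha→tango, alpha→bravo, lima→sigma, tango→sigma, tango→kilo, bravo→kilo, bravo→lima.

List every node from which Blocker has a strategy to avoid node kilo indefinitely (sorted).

A0 = {kilo}
A1: add {bravo, tango} — tango (Reacher) has tango→kilo; bravo (Reacher) has bravo→kilo.
A2 = A1; e.g. sigma (Blocker) can still go to alpha. Fixed point.
Reacher's attractor = {bravo, kilo, tango}; Blocker avoids the target exactly from the complement.

alpha, lima, omega, sigma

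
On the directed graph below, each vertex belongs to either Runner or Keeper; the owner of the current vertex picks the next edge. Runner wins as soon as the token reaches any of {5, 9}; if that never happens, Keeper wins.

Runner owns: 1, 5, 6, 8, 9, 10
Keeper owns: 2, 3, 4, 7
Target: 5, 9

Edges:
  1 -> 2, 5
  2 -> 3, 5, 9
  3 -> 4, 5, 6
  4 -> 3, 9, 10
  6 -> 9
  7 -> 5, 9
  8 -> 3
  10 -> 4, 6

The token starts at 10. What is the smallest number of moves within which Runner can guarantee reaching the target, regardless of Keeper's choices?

2

A0 = {5, 9}
A1: add {1, 6, 7} — 1 (Runner) has 1→5; 6 (Runner) has 6→9; 7 (Keeper): all of {5, 9} already in.
A2: add {10} — 10 (Runner) has 10→6.
A3 = A2; e.g. 2 (Keeper) can still go to 3. Fixed point.
10 enters the attractor at level 2, so Runner can force the target in 2 moves from there.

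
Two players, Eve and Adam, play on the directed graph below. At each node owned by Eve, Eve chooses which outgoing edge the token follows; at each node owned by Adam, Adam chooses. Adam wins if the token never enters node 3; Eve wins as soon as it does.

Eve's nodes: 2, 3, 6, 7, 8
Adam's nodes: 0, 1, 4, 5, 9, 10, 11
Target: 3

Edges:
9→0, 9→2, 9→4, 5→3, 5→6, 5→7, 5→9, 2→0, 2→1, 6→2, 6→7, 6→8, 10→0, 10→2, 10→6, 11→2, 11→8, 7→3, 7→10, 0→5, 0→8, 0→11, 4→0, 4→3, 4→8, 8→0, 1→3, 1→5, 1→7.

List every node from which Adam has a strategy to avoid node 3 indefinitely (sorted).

A0 = {3}
A1: add {7} — 7 (Eve) has 7→3.
A2: add {6} — 6 (Eve) has 6→7.
A3 = A2; e.g. 0 (Adam) can still go to 5. Fixed point.
Eve's attractor = {3, 6, 7}; Adam avoids the target exactly from the complement.

0, 1, 2, 4, 5, 8, 9, 10, 11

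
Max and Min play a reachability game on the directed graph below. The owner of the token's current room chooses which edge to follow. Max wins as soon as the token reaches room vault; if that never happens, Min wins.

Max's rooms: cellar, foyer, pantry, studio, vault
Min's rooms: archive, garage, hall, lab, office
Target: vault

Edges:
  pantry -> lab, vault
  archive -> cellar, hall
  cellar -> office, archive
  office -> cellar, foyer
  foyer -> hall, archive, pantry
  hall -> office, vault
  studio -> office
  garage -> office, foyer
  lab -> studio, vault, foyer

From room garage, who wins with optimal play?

Min

A0 = {vault}
A1: add {pantry} — pantry (Max) has pantry→vault.
A2: add {foyer} — foyer (Max) has foyer→pantry.
A3 = A2; e.g. cellar (Max) has no edge into A2. Fixed point.
garage never enters the attractor, so Min can avoid the target forever.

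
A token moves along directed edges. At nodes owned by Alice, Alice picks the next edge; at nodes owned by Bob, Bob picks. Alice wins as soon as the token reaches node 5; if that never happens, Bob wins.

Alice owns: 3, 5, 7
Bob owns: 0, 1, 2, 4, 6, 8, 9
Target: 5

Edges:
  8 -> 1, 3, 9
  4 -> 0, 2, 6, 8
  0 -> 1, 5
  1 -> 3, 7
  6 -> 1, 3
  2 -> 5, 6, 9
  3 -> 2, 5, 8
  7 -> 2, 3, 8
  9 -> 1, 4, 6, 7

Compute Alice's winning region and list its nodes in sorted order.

0, 1, 3, 5, 6, 7

A0 = {5}
A1: add {3} — 3 (Alice) has 3→5.
A2: add {7} — 7 (Alice) has 7→3.
A3: add {1} — 1 (Bob): all of {3, 7} already in.
A4: add {0, 6} — 0 (Bob): all of {1, 5} already in; 6 (Bob): all of {1, 3} already in.
A5 = A4; e.g. 2 (Bob) can still go to 9. Fixed point.
Alice's winning region = {0, 1, 3, 5, 6, 7}.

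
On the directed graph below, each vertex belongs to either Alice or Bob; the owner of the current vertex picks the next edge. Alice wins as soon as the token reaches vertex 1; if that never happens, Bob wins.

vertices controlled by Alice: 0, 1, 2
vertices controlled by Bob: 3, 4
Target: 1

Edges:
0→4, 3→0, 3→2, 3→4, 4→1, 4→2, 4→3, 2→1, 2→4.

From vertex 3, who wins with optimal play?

Bob

A0 = {1}
A1: add {2} — 2 (Alice) has 2→1.
A2 = A1; e.g. 0 (Alice) has no edge into A1. Fixed point.
3 never enters the attractor, so Bob can avoid the target forever.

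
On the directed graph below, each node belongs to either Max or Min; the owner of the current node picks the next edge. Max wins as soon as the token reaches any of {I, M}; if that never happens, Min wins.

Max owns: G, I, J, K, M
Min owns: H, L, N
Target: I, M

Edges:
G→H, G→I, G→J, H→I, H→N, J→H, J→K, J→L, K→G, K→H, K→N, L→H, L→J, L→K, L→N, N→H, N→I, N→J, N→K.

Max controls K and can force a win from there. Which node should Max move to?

A0 = {I, M}
A1: add {G} — G (Max) has G→I.
A2: add {K} — K (Max) has K→G.
A3: add {J} — J (Max) has J→K.
A4 = A3; e.g. H (Min) can still go to N. Fixed point.
From K, successor G is in the attractor (rank 1); the other successors H, N are not.

G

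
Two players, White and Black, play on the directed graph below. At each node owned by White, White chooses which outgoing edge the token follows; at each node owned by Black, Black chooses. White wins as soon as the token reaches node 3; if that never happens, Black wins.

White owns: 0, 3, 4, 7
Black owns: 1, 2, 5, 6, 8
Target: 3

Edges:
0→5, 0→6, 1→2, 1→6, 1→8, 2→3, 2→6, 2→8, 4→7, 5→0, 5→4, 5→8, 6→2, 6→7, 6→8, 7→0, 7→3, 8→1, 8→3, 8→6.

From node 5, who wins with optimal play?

A0 = {3}
A1: add {7} — 7 (White) has 7→3.
A2: add {4} — 4 (White) has 4→7.
A3 = A2; e.g. 0 (White) has no edge into A2. Fixed point.
5 never enters the attractor, so Black can avoid the target forever.

Black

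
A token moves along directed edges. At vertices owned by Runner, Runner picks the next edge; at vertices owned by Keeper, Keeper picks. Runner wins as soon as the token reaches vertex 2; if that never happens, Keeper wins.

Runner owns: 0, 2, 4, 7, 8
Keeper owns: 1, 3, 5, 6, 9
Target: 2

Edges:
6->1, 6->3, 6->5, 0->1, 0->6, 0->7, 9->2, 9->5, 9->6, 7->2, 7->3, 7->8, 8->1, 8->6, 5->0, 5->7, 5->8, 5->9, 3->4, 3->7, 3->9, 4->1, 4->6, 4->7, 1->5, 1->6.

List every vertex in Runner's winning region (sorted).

A0 = {2}
A1: add {7} — 7 (Runner) has 7→2.
A2: add {0, 4} — 0 (Runner) has 0→7; 4 (Runner) has 4→7.
A3 = A2; e.g. 1 (Keeper) can still go to 5. Fixed point.
Runner's winning region = {0, 2, 4, 7}.

0, 2, 4, 7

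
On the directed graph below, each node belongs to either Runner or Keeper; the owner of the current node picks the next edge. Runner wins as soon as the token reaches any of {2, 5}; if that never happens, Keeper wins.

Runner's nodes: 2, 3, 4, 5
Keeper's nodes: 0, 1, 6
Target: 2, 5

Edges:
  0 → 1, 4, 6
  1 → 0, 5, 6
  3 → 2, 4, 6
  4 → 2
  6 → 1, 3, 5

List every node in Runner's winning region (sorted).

2, 3, 4, 5

A0 = {2, 5}
A1: add {3, 4} — 3 (Runner) has 3→2; 4 (Runner) has 4→2.
A2 = A1; e.g. 0 (Keeper) can still go to 1. Fixed point.
Runner's winning region = {2, 3, 4, 5}.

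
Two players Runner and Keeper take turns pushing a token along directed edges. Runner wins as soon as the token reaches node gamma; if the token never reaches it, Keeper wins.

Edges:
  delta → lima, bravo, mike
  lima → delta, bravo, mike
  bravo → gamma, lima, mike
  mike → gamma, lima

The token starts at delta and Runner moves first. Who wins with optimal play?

Track states (vertex, player-to-move).
A0 = {(gamma,Runner), (gamma,Keeper)}
A1: add {(bravo,Runner), (mike,Runner)}.
A2 = A1; e.g. (delta,Runner) stays out. (delta,Runner) never enters ⇒ Keeper avoids the target.

Keeper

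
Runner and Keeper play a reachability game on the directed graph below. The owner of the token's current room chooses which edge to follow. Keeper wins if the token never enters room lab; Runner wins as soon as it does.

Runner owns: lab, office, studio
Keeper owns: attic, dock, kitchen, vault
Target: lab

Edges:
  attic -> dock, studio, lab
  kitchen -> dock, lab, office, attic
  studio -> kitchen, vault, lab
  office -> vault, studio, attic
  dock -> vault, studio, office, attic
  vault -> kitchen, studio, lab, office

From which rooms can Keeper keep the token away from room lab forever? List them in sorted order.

attic, dock, kitchen, vault

A0 = {lab}
A1: add {studio} — studio (Runner) has studio→lab.
A2: add {office} — office (Runner) has office→studio.
A3 = A2; e.g. dock (Keeper) can still go to vault. Fixed point.
Runner's attractor = {lab, office, studio}; Keeper avoids the target exactly from the complement.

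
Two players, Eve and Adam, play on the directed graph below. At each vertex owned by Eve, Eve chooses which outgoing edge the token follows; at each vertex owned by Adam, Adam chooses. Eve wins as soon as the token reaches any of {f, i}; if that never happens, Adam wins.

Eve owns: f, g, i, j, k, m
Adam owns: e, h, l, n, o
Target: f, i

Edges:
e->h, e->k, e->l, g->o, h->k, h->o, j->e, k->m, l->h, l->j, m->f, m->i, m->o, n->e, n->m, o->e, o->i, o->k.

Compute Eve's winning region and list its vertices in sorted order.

A0 = {f, i}
A1: add {m} — m (Eve) has m→f.
A2: add {k} — k (Eve) has k→m.
A3 = A2; e.g. e (Adam) can still go to h. Fixed point.
Eve's winning region = {f, i, k, m}.

f, i, k, m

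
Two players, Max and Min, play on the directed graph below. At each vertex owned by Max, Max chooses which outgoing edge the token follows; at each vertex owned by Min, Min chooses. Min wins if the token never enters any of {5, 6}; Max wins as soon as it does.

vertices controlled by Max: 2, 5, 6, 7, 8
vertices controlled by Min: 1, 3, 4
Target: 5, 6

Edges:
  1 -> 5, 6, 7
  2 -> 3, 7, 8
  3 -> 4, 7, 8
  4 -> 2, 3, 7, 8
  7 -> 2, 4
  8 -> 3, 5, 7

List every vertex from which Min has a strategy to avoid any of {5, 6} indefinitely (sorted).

A0 = {5, 6}
A1: add {8} — 8 (Max) has 8→5.
A2: add {2} — 2 (Max) has 2→8.
A3: add {7} — 7 (Max) has 7→2.
A4: add {1} — 1 (Min): all of {5, 6, 7} already in.
A5 = A4; e.g. 3 (Min) can still go to 4. Fixed point.
Max's attractor = {1, 2, 5, 6, 7, 8}; Min avoids the target exactly from the complement.

3, 4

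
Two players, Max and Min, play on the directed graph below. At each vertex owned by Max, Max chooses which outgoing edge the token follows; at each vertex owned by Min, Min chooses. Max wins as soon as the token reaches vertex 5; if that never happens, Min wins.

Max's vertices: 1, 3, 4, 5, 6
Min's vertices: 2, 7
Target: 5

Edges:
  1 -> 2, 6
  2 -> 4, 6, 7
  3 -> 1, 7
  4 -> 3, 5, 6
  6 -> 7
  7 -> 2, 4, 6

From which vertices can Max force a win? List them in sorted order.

4, 5

A0 = {5}
A1: add {4} — 4 (Max) has 4→5.
A2 = A1; e.g. 1 (Max) has no edge into A1. Fixed point.
Max's winning region = {4, 5}.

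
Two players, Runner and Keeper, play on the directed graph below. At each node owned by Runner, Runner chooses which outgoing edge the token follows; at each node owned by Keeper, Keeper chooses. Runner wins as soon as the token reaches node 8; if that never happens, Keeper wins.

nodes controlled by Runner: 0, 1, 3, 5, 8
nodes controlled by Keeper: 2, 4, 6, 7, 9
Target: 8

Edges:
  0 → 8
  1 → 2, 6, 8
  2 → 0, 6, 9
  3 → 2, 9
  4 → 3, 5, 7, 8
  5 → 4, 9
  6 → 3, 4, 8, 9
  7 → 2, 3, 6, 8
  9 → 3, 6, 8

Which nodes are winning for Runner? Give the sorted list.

0, 1, 8

A0 = {8}
A1: add {0, 1} — 0 (Runner) has 0→8; 1 (Runner) has 1→8.
A2 = A1; e.g. 2 (Keeper) can still go to 6. Fixed point.
Runner's winning region = {0, 1, 8}.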